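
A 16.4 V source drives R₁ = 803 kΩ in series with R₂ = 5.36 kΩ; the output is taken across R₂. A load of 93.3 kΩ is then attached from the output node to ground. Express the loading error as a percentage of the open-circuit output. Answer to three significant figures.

The divider's output (Thévenin) resistance is R₁‖R₂ = 5.324 kΩ.
Fractional drop under load = R_th/(R_th + R_L) = 5.324 / (5.324 + 93.3) = 0.05399.
So the output falls by 5.40 %.

5.40 %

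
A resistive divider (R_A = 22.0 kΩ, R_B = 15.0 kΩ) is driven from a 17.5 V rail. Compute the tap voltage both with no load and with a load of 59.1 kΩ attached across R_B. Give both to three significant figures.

Open-circuit: V = 17.5 × 15.0/(22.0 + 15.0) = 7.09 V.
With the load, R_B becomes R_B‖R_L = 11.96 kΩ, so V = 17.5 × 11.96/33.96 = 6.16 V.

Unloaded: 7.09 V; loaded: 6.16 V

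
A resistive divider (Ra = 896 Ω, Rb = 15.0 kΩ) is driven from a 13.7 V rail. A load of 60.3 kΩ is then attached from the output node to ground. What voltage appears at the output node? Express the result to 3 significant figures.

The load sits in parallel with Rb: Rb‖R_L = (15000 × 60300) / (15000 + 60300) = 12010 Ω.
V_out = 13.7 × 12010 / (896 + 12010) = 13.7 × 12010/12910 = 12.7 V.
(Unloaded it would have been 12.9 V.)

V_out ≈ 12.7 V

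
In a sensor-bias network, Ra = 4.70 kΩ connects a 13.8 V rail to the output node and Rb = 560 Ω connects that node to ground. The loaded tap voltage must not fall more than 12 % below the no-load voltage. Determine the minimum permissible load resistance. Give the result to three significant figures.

R_L(min) ≈ 3.67 kΩ

Output resistance R_th = Ra‖Rb = (4700 × 560)/5260 = 500.4 Ω.
The fractional drop is R_th/(R_th + R_L); requiring this ≤ 0.120 gives R_L ≥ R_th(1/0.120 − 1) = 500.4 × 7.333 = 3.67 kΩ.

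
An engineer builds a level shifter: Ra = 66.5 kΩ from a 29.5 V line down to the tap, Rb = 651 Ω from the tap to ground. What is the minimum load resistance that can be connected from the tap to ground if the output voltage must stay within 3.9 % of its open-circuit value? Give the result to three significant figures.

R_L(min) ≈ 15.9 kΩ

Output resistance R_th = Ra‖Rb = (66500 × 651)/67150 = 644.7 Ω.
The fractional drop is R_th/(R_th + R_L); requiring this ≤ 0.0390 gives R_L ≥ R_th(1/0.0390 − 1) = 644.7 × 24.64 = 15.9 kΩ.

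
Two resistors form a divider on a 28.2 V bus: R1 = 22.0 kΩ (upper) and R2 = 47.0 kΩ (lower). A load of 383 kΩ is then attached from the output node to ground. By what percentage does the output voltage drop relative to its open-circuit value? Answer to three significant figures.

3.77 %

The divider's output (Thévenin) resistance is R1‖R2 = 14.99 kΩ.
Fractional drop under load = R_th/(R_th + R_L) = 14.99 / (14.99 + 383) = 0.03765.
So the output falls by 3.77 %.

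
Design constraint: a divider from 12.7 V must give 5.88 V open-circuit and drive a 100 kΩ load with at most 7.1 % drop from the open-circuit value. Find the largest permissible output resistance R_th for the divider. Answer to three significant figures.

R_th ≤ 7.64 kΩ

Loading drop = R_th/(R_th + R_L) ≤ 0.0710, so R_th ≤ R_L · ε/(1−ε) = 100 kΩ × 0.0710/0.9290 = 7.64 kΩ.
(Any R1, R2 with R2/(R1+R2) = 0.463 and R1‖R2 ≤ 7.64 kΩ will meet the spec.)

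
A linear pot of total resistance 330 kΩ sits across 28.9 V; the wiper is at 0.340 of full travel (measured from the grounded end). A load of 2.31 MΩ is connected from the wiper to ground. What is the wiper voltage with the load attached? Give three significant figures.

V ≈ 9.52 V

The wiper splits the pot into (1−α)R = 217.8 kΩ above and αR = 112.2 kΩ below.
Lower section ‖ load = 107.0 kΩ.
V_wiper = 28.9 × 107.0/(217.8 + 107.0) = 9.52 V.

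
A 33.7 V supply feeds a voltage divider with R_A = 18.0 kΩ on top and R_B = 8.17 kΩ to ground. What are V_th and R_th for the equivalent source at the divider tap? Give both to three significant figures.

V_th is the open-circuit tap voltage: 33.7 × 8.17/(18.0 + 8.17) = 10.5 V.
With the supply zeroed, R_A and R_B appear in parallel from the tap: R_th = R_A‖R_B = (18.0 × 8.17)/26.17 = 5.62 kΩ.

V_th = 10.5 V, R_th = 5.62 kΩ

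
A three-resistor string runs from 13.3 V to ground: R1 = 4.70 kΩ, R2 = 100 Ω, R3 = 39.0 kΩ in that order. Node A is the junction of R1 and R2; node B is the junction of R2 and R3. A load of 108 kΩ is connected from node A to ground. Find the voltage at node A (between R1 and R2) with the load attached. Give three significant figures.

V ≈ 11.4 V

Below node A the series string R2+R3 = 39100 Ω sits in parallel with the 108000 Ω load: 28710 Ω.
V_A = 13.3 × 28710/(4700 + 28710) = 11.4 V.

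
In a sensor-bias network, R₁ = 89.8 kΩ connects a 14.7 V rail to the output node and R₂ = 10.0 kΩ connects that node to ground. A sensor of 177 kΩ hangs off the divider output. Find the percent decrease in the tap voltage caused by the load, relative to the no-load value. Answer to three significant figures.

4.84 %

The divider's output (Thévenin) resistance is R₁‖R₂ = 8.998 kΩ.
Fractional drop under load = R_th/(R_th + R_L) = 8.998 / (8.998 + 177) = 0.04838.
So the output falls by 4.84 %.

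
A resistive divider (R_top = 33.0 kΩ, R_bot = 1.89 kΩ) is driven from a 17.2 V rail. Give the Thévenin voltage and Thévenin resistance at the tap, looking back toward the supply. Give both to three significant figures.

V_th is the open-circuit tap voltage: 17.2 × 1.89/(33.0 + 1.89) = 0.932 V.
With the supply zeroed, R_top and R_bot appear in parallel from the tap: R_th = R_top‖R_bot = (33.0 × 1.89)/34.89 = 1.79 kΩ.

V_th = 0.932 V, R_th = 1.79 kΩ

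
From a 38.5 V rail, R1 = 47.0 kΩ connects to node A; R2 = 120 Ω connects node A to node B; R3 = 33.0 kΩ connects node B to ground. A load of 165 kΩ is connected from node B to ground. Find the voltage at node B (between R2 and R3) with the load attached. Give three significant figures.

At node B, R3 is in parallel with the load: R3‖R_L = 27500 Ω.
Below node A the resistance is R2 + (R3‖R_L) = 27620 Ω, so V_A = 38.5 × 27620/74620 = 14.25 V.
Then V_B = V_A × (R3‖R_L)/(R2 + R3‖R_L) = 14.25 × 27500/27620 = 14.2 V.

V ≈ 14.2 V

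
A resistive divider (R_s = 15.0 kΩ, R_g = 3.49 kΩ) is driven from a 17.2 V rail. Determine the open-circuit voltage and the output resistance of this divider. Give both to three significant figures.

V_th = 3.25 V, R_th = 2.83 kΩ

V_th is the open-circuit tap voltage: 17.2 × 3.49/(15.0 + 3.49) = 3.25 V.
With the supply zeroed, R_s and R_g appear in parallel from the tap: R_th = R_s‖R_g = (15.0 × 3.49)/18.49 = 2.83 kΩ.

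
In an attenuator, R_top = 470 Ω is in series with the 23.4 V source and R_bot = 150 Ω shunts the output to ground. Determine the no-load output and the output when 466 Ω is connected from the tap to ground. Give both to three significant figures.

Unloaded: 5.66 V; loaded: 4.55 V

Open-circuit: V = 23.4 × 150/(470 + 150) = 5.66 V.
With the load, R_bot becomes R_bot‖R_L = 113.5 Ω, so V = 23.4 × 113.5/583.5 = 4.55 V.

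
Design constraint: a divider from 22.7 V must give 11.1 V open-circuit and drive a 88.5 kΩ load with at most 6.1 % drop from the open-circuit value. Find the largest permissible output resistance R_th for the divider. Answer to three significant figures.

R_th ≤ 5.75 kΩ

Loading drop = R_th/(R_th + R_L) ≤ 0.0610, so R_th ≤ R_L · ε/(1−ε) = 88.5 kΩ × 0.0610/0.9390 = 5.75 kΩ.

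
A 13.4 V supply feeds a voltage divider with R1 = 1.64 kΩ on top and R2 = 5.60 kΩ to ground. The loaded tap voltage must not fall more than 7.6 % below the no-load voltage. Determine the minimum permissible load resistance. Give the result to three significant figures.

R_L(min) ≈ 15.4 kΩ

Output resistance R_th = R1‖R2 = (1.64 × 5.60)/7.240 = 1.269 kΩ.
The fractional drop is R_th/(R_th + R_L); requiring this ≤ 0.0760 gives R_L ≥ R_th(1/0.0760 − 1) = 1.269 × 12.16 = 15.4 kΩ.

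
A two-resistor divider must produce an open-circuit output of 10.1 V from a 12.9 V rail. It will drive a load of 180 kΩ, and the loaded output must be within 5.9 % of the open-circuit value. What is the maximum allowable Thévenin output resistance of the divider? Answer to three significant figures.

Loading drop = R_th/(R_th + R_L) ≤ 0.0590, so R_th ≤ R_L · ε/(1−ε) = 180 kΩ × 0.0590/0.9410 = 11.3 kΩ.

R_th ≤ 11.3 kΩ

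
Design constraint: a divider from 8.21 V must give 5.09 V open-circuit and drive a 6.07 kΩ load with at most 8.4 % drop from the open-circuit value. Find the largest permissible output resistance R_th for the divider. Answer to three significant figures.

Loading drop = R_th/(R_th + R_L) ≤ 0.0840, so R_th ≤ R_L · ε/(1−ε) = 6.07 kΩ × 0.0840/0.9160 = 557 Ω.
(Any R1, R2 with R2/(R1+R2) = 0.620 and R1‖R2 ≤ 557 Ω will meet the spec.)

R_th ≤ 557 Ω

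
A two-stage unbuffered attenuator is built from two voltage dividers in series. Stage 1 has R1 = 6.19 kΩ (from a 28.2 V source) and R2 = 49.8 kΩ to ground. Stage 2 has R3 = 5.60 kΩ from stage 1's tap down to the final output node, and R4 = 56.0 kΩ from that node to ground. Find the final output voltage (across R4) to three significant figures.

Stage 2 presents R3+R4 = 61.60 kΩ as a load on stage 1's tap.
Stage 1's lower leg becomes R2‖(R3+R4) = 27.54 kΩ, so V_mid = 28.2 × 27.54/33.73 = 23.02 V.
Stage 2 is itself unloaded: V_out = V_mid × R4/(R3+R4) = 23.02 × 56.0/61.60 = 20.9 V.

V_out ≈ 20.9 V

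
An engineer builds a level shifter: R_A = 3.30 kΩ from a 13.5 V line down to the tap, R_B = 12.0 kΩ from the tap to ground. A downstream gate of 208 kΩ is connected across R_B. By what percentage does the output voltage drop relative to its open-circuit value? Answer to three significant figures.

1.23 %

The divider's output (Thévenin) resistance is R_A‖R_B = 2.588 kΩ.
Fractional drop under load = R_th/(R_th + R_L) = 2.588 / (2.588 + 208) = 0.01229.
So the output falls by 1.23 %.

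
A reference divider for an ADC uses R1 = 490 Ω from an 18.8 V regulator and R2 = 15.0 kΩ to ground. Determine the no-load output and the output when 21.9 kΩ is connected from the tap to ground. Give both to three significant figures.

Open-circuit: V = 18.8 × 15000/(490 + 15000) = 18.2 V.
With the load, R2 becomes R2‖R_L = 8902 Ω, so V = 18.8 × 8902/9392 = 17.8 V.

Unloaded: 18.2 V; loaded: 17.8 V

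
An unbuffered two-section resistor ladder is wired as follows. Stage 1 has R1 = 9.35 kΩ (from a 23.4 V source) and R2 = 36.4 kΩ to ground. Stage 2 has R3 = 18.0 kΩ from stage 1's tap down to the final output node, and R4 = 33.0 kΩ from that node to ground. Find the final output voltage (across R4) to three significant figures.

Stage 2 presents R3+R4 = 51.00 kΩ as a load on stage 1's tap.
Stage 1's lower leg becomes R2‖(R3+R4) = 21.24 kΩ, so V_mid = 23.4 × 21.24/30.59 = 16.25 V.
Stage 2 is itself unloaded: V_out = V_mid × R4/(R3+R4) = 16.25 × 33.0/51.00 = 10.5 V.

V_out ≈ 10.5 V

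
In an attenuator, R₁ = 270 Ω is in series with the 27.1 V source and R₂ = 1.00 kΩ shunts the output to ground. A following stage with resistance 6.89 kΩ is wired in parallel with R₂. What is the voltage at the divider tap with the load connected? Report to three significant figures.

The load sits in parallel with R₂: R₂‖R_L = (1000 × 6890) / (1000 + 6890) = 873.3 Ω.
V_out = 27.1 × 873.3 / (270 + 873.3) = 27.1 × 873.3/1143 = 20.7 V.

V_out ≈ 20.7 V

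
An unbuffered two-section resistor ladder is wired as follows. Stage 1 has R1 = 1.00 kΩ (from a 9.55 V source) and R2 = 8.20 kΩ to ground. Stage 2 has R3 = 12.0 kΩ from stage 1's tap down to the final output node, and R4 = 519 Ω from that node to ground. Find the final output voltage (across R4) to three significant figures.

Stage 2 presents R3+R4 = 12520 Ω as a load on stage 1's tap.
Stage 1's lower leg becomes R2‖(R3+R4) = 4955 Ω, so V_mid = 9.55 × 4955/5955 = 7.946 V.
Stage 2 is itself unloaded: V_out = V_mid × R4/(R3+R4) = 7.946 × 519/12520 = 0.329 V.

V_out ≈ 0.329 V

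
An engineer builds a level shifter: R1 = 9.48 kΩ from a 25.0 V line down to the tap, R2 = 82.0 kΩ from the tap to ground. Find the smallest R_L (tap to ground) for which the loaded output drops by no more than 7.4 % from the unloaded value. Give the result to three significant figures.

Output resistance R_th = R1‖R2 = (9.48 × 82.0)/91.48 = 8.498 kΩ.
The fractional drop is R_th/(R_th + R_L); requiring this ≤ 0.0740 gives R_L ≥ R_th(1/0.0740 − 1) = 8.498 × 12.51 = 106 kΩ.

R_L(min) ≈ 106 kΩ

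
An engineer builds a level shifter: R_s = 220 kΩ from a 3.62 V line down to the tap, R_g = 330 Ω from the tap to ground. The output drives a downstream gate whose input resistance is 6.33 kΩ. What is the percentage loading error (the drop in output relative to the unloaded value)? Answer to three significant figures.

The divider's output (Thévenin) resistance is R_s‖R_g = 329.5 Ω.
Fractional drop under load = R_th/(R_th + R_L) = 329.5 / (329.5 + 6330) = 0.04948.
So the output falls by 4.95 %.

4.95 %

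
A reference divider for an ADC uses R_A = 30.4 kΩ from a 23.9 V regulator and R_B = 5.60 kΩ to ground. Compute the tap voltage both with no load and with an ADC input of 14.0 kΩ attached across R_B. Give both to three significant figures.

Open-circuit: V = 23.9 × 5.60/(30.4 + 5.60) = 3.72 V.
With the load, R_B becomes R_B‖R_L = 4.000 kΩ, so V = 23.9 × 4.000/34.40 = 2.78 V.

Unloaded: 3.72 V; loaded: 2.78 V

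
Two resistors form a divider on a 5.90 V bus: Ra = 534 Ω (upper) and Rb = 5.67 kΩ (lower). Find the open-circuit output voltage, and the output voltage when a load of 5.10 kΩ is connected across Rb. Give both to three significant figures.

Open-circuit: V = 5.90 × 5670/(534 + 5670) = 5.39 V.
With the load, Rb becomes Rb‖R_L = 2685 Ω, so V = 5.90 × 2685/3219 = 4.92 V.

Unloaded: 5.39 V; loaded: 4.92 V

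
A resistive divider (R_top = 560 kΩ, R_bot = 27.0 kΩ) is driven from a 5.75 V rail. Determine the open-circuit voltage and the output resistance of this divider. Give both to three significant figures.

V_th is the open-circuit tap voltage: 5.75 × 27.0/(560 + 27.0) = 0.264 V.
With the supply zeroed, R_top and R_bot appear in parallel from the tap: R_th = R_top‖R_bot = (560 × 27.0)/587.0 = 25.8 kΩ.

V_th = 0.264 V, R_th = 25.8 kΩ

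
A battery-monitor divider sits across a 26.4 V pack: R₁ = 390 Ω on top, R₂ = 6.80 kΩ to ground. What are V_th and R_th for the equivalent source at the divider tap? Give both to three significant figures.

V_th is the open-circuit tap voltage: 26.4 × 6800/(390 + 6800) = 25.0 V.
With the supply zeroed, R₁ and R₂ appear in parallel from the tap: R_th = R₁‖R₂ = (390 × 6800)/7190 = 369 Ω.

V_th = 25.0 V, R_th = 369 Ω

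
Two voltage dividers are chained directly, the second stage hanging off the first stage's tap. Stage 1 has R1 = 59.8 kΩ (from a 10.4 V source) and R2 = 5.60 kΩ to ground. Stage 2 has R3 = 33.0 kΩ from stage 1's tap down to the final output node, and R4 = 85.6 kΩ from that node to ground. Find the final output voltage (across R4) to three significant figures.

Stage 2 presents R3+R4 = 118.6 kΩ as a load on stage 1's tap.
Stage 1's lower leg becomes R2‖(R3+R4) = 5.348 kΩ, so V_mid = 10.4 × 5.348/65.15 = 0.8537 V.
Stage 2 is itself unloaded: V_out = V_mid × R4/(R3+R4) = 0.8537 × 85.6/118.6 = 0.616 V.

V_out ≈ 0.616 V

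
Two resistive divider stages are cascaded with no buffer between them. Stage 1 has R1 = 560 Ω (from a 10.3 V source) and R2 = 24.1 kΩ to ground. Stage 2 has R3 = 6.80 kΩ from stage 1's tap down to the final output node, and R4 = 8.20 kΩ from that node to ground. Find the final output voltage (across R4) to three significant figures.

V_out ≈ 5.31 V

Stage 2 presents R3+R4 = 15000 Ω as a load on stage 1's tap.
Stage 1's lower leg becomes R2‖(R3+R4) = 9246 Ω, so V_mid = 10.3 × 9246/9806 = 9.712 V.
Stage 2 is itself unloaded: V_out = V_mid × R4/(R3+R4) = 9.712 × 8200/15000 = 5.31 V.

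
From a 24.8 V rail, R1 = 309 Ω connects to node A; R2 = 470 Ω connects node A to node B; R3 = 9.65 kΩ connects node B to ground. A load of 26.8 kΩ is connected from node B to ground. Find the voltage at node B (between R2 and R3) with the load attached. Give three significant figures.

At node B, R3 is in parallel with the load: R3‖R_L = 7095 Ω.
Below node A the resistance is R2 + (R3‖R_L) = 7565 Ω, so V_A = 24.8 × 7565/7874 = 23.83 V.
Then V_B = V_A × (R3‖R_L)/(R2 + R3‖R_L) = 23.83 × 7095/7565 = 22.3 V.

V ≈ 22.3 V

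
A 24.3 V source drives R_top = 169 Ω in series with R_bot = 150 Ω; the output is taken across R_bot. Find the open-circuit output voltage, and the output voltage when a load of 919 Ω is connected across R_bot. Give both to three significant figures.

Open-circuit: V = 24.3 × 150/(169 + 150) = 11.4 V.
With the load, R_bot becomes R_bot‖R_L = 129.0 Ω, so V = 24.3 × 129.0/298.0 = 10.5 V.

Unloaded: 11.4 V; loaded: 10.5 V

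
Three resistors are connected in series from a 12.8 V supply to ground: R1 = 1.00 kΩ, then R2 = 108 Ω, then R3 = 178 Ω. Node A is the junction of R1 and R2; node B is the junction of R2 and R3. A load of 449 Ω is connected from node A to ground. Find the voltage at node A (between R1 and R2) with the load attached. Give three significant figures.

V ≈ 1.90 V

Below node A the series string R2+R3 = 286.0 Ω sits in parallel with the 449 Ω load: 174.7 Ω.
V_A = 12.8 × 174.7/(1000 + 174.7) = 1.90 V.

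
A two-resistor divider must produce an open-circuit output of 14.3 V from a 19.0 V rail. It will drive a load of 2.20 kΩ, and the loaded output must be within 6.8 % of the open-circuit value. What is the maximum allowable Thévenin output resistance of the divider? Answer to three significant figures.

R_th ≤ 161 Ω

Loading drop = R_th/(R_th + R_L) ≤ 0.0680, so R_th ≤ R_L · ε/(1−ε) = 2.20 kΩ × 0.0680/0.9320 = 161 Ω.
(Any R1, R2 with R2/(R1+R2) = 0.753 and R1‖R2 ≤ 161 Ω will meet the spec.)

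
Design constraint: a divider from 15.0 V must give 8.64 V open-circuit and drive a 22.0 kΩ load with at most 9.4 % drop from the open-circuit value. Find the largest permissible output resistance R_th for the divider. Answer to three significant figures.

R_th ≤ 2.28 kΩ

Loading drop = R_th/(R_th + R_L) ≤ 0.0940, so R_th ≤ R_L · ε/(1−ε) = 22.0 kΩ × 0.0940/0.9060 = 2.28 kΩ.
(Any R1, R2 with R2/(R1+R2) = 0.576 and R1‖R2 ≤ 2.28 kΩ will meet the spec.)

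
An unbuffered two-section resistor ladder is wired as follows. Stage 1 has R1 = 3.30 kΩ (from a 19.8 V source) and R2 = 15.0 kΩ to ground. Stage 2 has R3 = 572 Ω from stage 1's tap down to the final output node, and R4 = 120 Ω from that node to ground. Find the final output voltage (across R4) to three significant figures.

Stage 2 presents R3+R4 = 692.0 Ω as a load on stage 1's tap.
Stage 1's lower leg becomes R2‖(R3+R4) = 661.5 Ω, so V_mid = 19.8 × 661.5/3961 = 3.306 V.
Stage 2 is itself unloaded: V_out = V_mid × R4/(R3+R4) = 3.306 × 120/692.0 = 0.573 V.

V_out ≈ 0.573 V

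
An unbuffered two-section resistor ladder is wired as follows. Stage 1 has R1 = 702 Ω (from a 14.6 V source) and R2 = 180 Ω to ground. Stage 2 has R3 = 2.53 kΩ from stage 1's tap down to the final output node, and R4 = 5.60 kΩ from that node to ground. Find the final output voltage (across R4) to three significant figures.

Stage 2 presents R3+R4 = 8130 Ω as a load on stage 1's tap.
Stage 1's lower leg becomes R2‖(R3+R4) = 176.1 Ω, so V_mid = 14.6 × 176.1/878.1 = 2.928 V.
Stage 2 is itself unloaded: V_out = V_mid × R4/(R3+R4) = 2.928 × 5600/8130 = 2.02 V.

V_out ≈ 2.02 V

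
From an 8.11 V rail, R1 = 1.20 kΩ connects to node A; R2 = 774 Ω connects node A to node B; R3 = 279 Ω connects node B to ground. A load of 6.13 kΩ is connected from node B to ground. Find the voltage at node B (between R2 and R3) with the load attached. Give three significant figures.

V ≈ 0.966 V

At node B, R3 is in parallel with the load: R3‖R_L = 266.9 Ω.
Below node A the resistance is R2 + (R3‖R_L) = 1041 Ω, so V_A = 8.11 × 1041/2241 = 3.767 V.
Then V_B = V_A × (R3‖R_L)/(R2 + R3‖R_L) = 3.767 × 266.9/1041 = 0.966 V.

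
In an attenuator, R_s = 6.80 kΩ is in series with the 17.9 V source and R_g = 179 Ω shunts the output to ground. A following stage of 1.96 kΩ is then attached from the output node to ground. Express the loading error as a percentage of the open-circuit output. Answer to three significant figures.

The divider's output (Thévenin) resistance is R_s‖R_g = 174.4 Ω.
Fractional drop under load = R_th/(R_th + R_L) = 174.4 / (174.4 + 1960) = 0.08171.
So the output falls by 8.17 %.

8.17 %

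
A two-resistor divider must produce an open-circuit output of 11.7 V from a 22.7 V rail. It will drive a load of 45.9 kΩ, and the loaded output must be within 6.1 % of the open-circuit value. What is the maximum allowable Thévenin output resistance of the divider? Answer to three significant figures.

R_th ≤ 2.98 kΩ

Loading drop = R_th/(R_th + R_L) ≤ 0.0610, so R_th ≤ R_L · ε/(1−ε) = 45.9 kΩ × 0.0610/0.9390 = 2.98 kΩ.
(Any R1, R2 with R2/(R1+R2) = 0.515 and R1‖R2 ≤ 2.98 kΩ will meet the spec.)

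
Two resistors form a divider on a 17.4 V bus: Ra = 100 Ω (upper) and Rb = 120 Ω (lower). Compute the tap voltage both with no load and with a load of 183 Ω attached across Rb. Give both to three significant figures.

Open-circuit: V = 17.4 × 120/(100 + 120) = 9.49 V.
With the load, Rb becomes Rb‖R_L = 72.48 Ω, so V = 17.4 × 72.48/172.5 = 7.31 V.

Unloaded: 9.49 V; loaded: 7.31 V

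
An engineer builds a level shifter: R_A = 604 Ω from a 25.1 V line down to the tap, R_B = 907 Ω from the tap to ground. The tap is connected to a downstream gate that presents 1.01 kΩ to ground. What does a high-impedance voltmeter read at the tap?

The load sits in parallel with R_B: R_B‖R_L = (907 × 1010) / (907 + 1010) = 477.9 Ω.
V_out = 25.1 × 477.9 / (604 + 477.9) = 25.1 × 477.9/1082 = 11.1 V.
(Unloaded it would have been 15.1 V.)

V_out ≈ 11.1 V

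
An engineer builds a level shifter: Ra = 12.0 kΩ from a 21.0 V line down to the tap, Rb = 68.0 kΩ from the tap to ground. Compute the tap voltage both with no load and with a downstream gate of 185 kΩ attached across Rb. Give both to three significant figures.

Unloaded: 17.9 V; loaded: 16.9 V

Open-circuit: V = 21.0 × 68.0/(12.0 + 68.0) = 17.9 V.
With the load, Rb becomes Rb‖R_L = 49.72 kΩ, so V = 21.0 × 49.72/61.72 = 16.9 V.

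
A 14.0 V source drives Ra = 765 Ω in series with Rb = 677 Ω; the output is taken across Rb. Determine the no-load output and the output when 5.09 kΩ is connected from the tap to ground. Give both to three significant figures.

Open-circuit: V = 14.0 × 677/(765 + 677) = 6.57 V.
With the load, Rb becomes Rb‖R_L = 597.5 Ω, so V = 14.0 × 597.5/1363 = 6.14 V.

Unloaded: 6.57 V; loaded: 6.14 V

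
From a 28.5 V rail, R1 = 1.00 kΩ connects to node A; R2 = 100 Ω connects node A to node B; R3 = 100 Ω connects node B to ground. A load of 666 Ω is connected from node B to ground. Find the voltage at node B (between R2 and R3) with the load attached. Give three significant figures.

At node B, R3 is in parallel with the load: R3‖R_L = 86.95 Ω.
Below node A the resistance is R2 + (R3‖R_L) = 186.9 Ω, so V_A = 28.5 × 186.9/1187 = 4.489 V.
Then V_B = V_A × (R3‖R_L)/(R2 + R3‖R_L) = 4.489 × 86.95/186.9 = 2.09 V.

V ≈ 2.09 V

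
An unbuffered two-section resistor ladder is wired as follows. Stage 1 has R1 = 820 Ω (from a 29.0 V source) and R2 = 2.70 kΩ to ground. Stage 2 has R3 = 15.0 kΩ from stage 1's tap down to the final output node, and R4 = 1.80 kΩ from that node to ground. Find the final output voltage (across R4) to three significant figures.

V_out ≈ 2.30 V

Stage 2 presents R3+R4 = 16800 Ω as a load on stage 1's tap.
Stage 1's lower leg becomes R2‖(R3+R4) = 2326 Ω, so V_mid = 29.0 × 2326/3146 = 21.44 V.
Stage 2 is itself unloaded: V_out = V_mid × R4/(R3+R4) = 21.44 × 1800/16800 = 2.30 V.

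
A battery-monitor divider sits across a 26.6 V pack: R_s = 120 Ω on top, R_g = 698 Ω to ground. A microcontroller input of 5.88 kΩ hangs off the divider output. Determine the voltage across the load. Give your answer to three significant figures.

V_out ≈ 22.3 V

The load sits in parallel with R_g: R_g‖R_L = (698 × 5880) / (698 + 5880) = 623.9 Ω.
V_out = 26.6 × 623.9 / (120 + 623.9) = 26.6 × 623.9/743.9 = 22.3 V.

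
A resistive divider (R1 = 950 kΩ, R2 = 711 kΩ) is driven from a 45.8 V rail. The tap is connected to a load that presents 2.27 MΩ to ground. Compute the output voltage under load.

V_out ≈ 16.6 V

The load sits in parallel with R2: R2‖R_L = (711 × 2270) / (711 + 2270) = 541.4 kΩ.
V_out = 45.8 × 541.4 / (950 + 541.4) = 45.8 × 541.4/1491 = 16.6 V.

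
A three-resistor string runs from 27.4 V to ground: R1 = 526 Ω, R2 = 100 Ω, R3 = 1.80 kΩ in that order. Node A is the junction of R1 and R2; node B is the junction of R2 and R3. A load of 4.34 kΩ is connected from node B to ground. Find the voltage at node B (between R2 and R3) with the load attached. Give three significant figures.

V ≈ 18.4 V

At node B, R3 is in parallel with the load: R3‖R_L = 1272 Ω.
Below node A the resistance is R2 + (R3‖R_L) = 1372 Ω, so V_A = 27.4 × 1372/1898 = 19.81 V.
Then V_B = V_A × (R3‖R_L)/(R2 + R3‖R_L) = 19.81 × 1272/1372 = 18.4 V.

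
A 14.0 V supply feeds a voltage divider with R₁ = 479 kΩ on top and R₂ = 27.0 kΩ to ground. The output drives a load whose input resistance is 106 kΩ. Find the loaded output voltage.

The load sits in parallel with R₂: R₂‖R_L = (27.0 × 106) / (27.0 + 106) = 21.52 kΩ.
V_out = 14.0 × 21.52 / (479 + 21.52) = 14.0 × 21.52/500.5 = 0.602 V.
(Unloaded it would have been 0.747 V.)

V_out ≈ 0.602 V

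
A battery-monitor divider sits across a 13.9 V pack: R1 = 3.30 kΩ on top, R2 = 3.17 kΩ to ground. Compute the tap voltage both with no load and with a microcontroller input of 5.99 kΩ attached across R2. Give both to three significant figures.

Unloaded: 6.81 V; loaded: 5.36 V

Open-circuit: V = 13.9 × 3.17/(3.30 + 3.17) = 6.81 V.
With the load, R2 becomes R2‖R_L = 2.073 kΩ, so V = 13.9 × 2.073/5.373 = 5.36 V.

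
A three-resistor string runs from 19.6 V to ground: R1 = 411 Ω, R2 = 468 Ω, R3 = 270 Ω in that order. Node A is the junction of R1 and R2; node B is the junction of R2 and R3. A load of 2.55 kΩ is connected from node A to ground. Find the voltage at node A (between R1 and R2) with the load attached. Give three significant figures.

V ≈ 11.4 V

Below node A the series string R2+R3 = 738.0 Ω sits in parallel with the 2550 Ω load: 572.4 Ω.
V_A = 19.6 × 572.4/(411 + 572.4) = 11.4 V.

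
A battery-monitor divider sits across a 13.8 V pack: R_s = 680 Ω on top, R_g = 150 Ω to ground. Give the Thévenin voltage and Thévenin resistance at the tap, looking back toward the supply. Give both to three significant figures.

V_th is the open-circuit tap voltage: 13.8 × 150/(680 + 150) = 2.49 V.
With the supply zeroed, R_s and R_g appear in parallel from the tap: R_th = R_s‖R_g = (680 × 150)/830.0 = 123 Ω.

V_th = 2.49 V, R_th = 123 Ω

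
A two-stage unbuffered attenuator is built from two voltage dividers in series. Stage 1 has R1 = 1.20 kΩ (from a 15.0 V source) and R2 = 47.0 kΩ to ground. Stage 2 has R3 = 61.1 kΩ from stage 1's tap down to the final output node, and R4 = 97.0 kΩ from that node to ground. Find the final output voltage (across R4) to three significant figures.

Stage 2 presents R3+R4 = 158.1 kΩ as a load on stage 1's tap.
Stage 1's lower leg becomes R2‖(R3+R4) = 36.23 kΩ, so V_mid = 15.0 × 36.23/37.43 = 14.52 V.
Stage 2 is itself unloaded: V_out = V_mid × R4/(R3+R4) = 14.52 × 97.0/158.1 = 8.91 V.

V_out ≈ 8.91 V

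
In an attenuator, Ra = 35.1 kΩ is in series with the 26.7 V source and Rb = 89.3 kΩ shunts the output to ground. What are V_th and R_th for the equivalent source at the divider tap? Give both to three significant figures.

V_th is the open-circuit tap voltage: 26.7 × 89.3/(35.1 + 89.3) = 19.2 V.
With the supply zeroed, Ra and Rb appear in parallel from the tap: R_th = Ra‖Rb = (35.1 × 89.3)/124.4 = 25.2 kΩ.

V_th = 19.2 V, R_th = 25.2 kΩ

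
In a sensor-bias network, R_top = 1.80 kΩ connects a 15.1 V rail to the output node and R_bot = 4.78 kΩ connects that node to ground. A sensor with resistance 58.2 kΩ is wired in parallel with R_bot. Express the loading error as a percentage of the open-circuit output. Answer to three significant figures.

The divider's output (Thévenin) resistance is R_top‖R_bot = 1.308 kΩ.
Fractional drop under load = R_th/(R_th + R_L) = 1.308 / (1.308 + 58.2) = 0.02197.
So the output falls by 2.20 %.

2.20 %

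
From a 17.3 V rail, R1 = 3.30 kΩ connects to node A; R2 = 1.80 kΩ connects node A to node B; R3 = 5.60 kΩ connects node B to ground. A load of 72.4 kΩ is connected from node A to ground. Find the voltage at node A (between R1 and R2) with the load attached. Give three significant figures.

Below node A the series string R2+R3 = 7.400 kΩ sits in parallel with the 72.4 kΩ load: 6.714 kΩ.
V_A = 17.3 × 6.714/(3.30 + 6.714) = 11.6 V.

V ≈ 11.6 V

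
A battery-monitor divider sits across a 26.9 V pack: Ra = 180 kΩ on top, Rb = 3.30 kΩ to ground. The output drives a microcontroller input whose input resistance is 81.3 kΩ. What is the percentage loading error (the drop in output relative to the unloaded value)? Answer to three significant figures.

The divider's output (Thévenin) resistance is Ra‖Rb = 3.241 kΩ.
Fractional drop under load = R_th/(R_th + R_L) = 3.241 / (3.241 + 81.3) = 0.03833.
So the output falls by 3.83 %.

3.83 %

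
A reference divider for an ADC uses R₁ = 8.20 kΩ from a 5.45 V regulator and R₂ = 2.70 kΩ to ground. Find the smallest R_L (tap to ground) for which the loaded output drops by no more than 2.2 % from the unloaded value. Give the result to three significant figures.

Output resistance R_th = R₁‖R₂ = (8.20 × 2.70)/10.90 = 2.031 kΩ.
The fractional drop is R_th/(R_th + R_L); requiring this ≤ 0.0220 gives R_L ≥ R_th(1/0.0220 − 1) = 2.031 × 44.45 = 90.3 kΩ.

R_L(min) ≈ 90.3 kΩ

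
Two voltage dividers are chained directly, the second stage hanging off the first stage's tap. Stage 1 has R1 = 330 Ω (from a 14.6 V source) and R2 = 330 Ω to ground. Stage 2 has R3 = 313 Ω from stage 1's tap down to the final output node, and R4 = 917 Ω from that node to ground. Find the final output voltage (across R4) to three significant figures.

V_out ≈ 4.80 V

Stage 2 presents R3+R4 = 1230 Ω as a load on stage 1's tap.
Stage 1's lower leg becomes R2‖(R3+R4) = 260.2 Ω, so V_mid = 14.6 × 260.2/590.2 = 6.437 V.
Stage 2 is itself unloaded: V_out = V_mid × R4/(R3+R4) = 6.437 × 917/1230 = 4.80 V.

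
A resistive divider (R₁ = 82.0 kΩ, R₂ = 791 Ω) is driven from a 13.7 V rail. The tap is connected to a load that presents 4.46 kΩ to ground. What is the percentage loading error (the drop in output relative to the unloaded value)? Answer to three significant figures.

14.9 %

Unloaded V = 13.7 × 791/82790 = 0.13089 V.
Loaded: R₂‖R_L = 671.8 Ω, giving V = 13.7 × 671.8/82670 = 0.11134 V.
Drop = (0.13089 − 0.11134) / 0.13089 = 14.9 %.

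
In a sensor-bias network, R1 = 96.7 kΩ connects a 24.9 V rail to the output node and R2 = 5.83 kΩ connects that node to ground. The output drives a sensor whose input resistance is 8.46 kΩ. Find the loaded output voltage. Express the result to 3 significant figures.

V_out ≈ 0.858 V

The load sits in parallel with R2: R2‖R_L = (5.83 × 8.46) / (5.83 + 8.46) = 3.451 kΩ.
V_out = 24.9 × 3.451 / (96.7 + 3.451) = 24.9 × 3.451/100.2 = 0.858 V.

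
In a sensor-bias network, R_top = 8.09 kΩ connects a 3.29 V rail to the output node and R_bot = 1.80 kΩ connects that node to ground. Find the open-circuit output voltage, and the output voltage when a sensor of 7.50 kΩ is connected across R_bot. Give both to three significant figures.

Open-circuit: V = 3.29 × 1.80/(8.09 + 1.80) = 0.599 V.
With the load, R_bot becomes R_bot‖R_L = 1.452 kΩ, so V = 3.29 × 1.452/9.542 = 0.501 V.

Unloaded: 0.599 V; loaded: 0.501 V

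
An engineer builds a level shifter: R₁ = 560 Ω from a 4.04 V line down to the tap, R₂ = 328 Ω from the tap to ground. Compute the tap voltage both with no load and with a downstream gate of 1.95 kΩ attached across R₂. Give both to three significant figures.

Open-circuit: V = 4.04 × 328/(560 + 328) = 1.49 V.
With the load, R₂ becomes R₂‖R_L = 280.8 Ω, so V = 4.04 × 280.8/840.8 = 1.35 V.

Unloaded: 1.49 V; loaded: 1.35 V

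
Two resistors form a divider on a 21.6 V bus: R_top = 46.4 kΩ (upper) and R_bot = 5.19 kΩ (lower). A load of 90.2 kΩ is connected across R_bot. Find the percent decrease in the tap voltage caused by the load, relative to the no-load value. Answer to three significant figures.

4.92 %

The divider's output (Thévenin) resistance is R_top‖R_bot = 4.668 kΩ.
Fractional drop under load = R_th/(R_th + R_L) = 4.668 / (4.668 + 90.2) = 0.04920.
So the output falls by 4.92 %.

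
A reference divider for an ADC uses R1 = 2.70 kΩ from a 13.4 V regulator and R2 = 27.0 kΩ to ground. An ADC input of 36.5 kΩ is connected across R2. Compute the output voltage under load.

V_out ≈ 11.4 V

The load sits in parallel with R2: R2‖R_L = (27.0 × 36.5) / (27.0 + 36.5) = 15.52 kΩ.
V_out = 13.4 × 15.52 / (2.70 + 15.52) = 13.4 × 15.52/18.22 = 11.4 V.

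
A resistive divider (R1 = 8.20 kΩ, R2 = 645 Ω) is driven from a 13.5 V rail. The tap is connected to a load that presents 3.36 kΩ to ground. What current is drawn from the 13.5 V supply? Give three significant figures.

I ≈ 1.54 mA

R2‖R_L = 541.1 Ω, so the source sees R1 + R2‖R_L = 8741 Ω.
I = 13.5 V / 8741 Ω = 1.54 mA.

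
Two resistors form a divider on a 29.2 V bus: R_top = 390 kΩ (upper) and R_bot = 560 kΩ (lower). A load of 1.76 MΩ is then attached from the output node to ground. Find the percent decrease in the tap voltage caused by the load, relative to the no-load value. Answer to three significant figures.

Unloaded V = 29.2 × 560/950.0 = 17.213 V.
Loaded: R_bot‖R_L = 424.8 kΩ, giving V = 29.2 × 424.8/814.8 = 15.224 V.
Drop = (17.213 − 15.224) / 17.213 = 11.6 %.

11.6 %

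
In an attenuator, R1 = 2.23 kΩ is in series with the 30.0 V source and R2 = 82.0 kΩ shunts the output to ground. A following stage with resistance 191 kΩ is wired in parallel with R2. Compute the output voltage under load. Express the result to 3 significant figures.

The load sits in parallel with R2: R2‖R_L = (82.0 × 191) / (82.0 + 191) = 57.37 kΩ.
V_out = 30.0 × 57.37 / (2.23 + 57.37) = 30.0 × 57.37/59.60 = 28.9 V.

V_out ≈ 28.9 V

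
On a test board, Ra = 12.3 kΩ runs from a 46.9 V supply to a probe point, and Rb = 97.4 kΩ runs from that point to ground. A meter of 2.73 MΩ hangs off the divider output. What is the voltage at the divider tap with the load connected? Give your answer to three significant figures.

V_out ≈ 41.5 V

The load sits in parallel with Rb: Rb‖R_L = (97.4 × 2730) / (97.4 + 2730) = 94.04 kΩ.
V_out = 46.9 × 94.04 / (12.3 + 94.04) = 46.9 × 94.04/106.3 = 41.5 V.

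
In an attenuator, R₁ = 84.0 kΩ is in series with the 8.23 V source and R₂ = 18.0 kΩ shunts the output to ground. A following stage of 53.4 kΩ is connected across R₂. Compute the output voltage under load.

The load sits in parallel with R₂: R₂‖R_L = (18.0 × 53.4) / (18.0 + 53.4) = 13.46 kΩ.
V_out = 8.23 × 13.46 / (84.0 + 13.46) = 8.23 × 13.46/97.46 = 1.14 V.

V_out ≈ 1.14 V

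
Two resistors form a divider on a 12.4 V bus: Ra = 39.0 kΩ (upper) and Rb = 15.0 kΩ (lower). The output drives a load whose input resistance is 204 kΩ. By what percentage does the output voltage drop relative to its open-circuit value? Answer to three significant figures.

The divider's output (Thévenin) resistance is Ra‖Rb = 10.83 kΩ.
Fractional drop under load = R_th/(R_th + R_L) = 10.83 / (10.83 + 204) = 0.05043.
So the output falls by 5.04 %.

5.04 %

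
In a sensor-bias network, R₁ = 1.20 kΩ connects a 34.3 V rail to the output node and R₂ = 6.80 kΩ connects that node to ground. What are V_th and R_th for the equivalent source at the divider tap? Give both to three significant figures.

V_th is the open-circuit tap voltage: 34.3 × 6.80/(1.20 + 6.80) = 29.2 V.
With the supply zeroed, R₁ and R₂ appear in parallel from the tap: R_th = R₁‖R₂ = (1.20 × 6.80)/8.000 = 1.02 kΩ.

V_th = 29.2 V, R_th = 1.02 kΩ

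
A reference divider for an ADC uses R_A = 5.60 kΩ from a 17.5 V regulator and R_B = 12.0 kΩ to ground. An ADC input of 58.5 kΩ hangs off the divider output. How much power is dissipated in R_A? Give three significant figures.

P ≈ 7.09 mW

Total resistance from the source is R_A + (R_B‖R_L) = 15.56 kΩ, so I = 17.5/15.56 kΩ = 1.125 mA.
P = I²·R_A = (1.125 mA)² × 5.60 kΩ = 7.09 mW.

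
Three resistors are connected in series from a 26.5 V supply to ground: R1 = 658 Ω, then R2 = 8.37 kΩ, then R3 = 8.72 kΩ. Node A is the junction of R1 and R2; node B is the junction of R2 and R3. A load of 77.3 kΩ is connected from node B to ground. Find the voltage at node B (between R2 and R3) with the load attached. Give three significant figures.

V ≈ 12.3 V

At node B, R3 is in parallel with the load: R3‖R_L = 7836 Ω.
Below node A the resistance is R2 + (R3‖R_L) = 16210 Ω, so V_A = 26.5 × 16210/16860 = 25.47 V.
Then V_B = V_A × (R3‖R_L)/(R2 + R3‖R_L) = 25.47 × 7836/16210 = 12.3 V.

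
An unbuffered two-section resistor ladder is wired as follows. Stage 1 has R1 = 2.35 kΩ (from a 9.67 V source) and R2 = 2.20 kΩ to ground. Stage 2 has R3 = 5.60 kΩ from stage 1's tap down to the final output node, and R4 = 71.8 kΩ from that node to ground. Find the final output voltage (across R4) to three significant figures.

Stage 2 presents R3+R4 = 77.40 kΩ as a load on stage 1's tap.
Stage 1's lower leg becomes R2‖(R3+R4) = 2.139 kΩ, so V_mid = 9.67 × 2.139/4.489 = 4.608 V.
Stage 2 is itself unloaded: V_out = V_mid × R4/(R3+R4) = 4.608 × 71.8/77.40 = 4.27 V.

V_out ≈ 4.27 V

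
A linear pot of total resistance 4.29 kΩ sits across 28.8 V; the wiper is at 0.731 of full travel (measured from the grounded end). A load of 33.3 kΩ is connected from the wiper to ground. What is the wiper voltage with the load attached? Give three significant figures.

V ≈ 20.5 V

The wiper splits the pot into (1−α)R = 1.154 kΩ above and αR = 3.136 kΩ below.
Lower section ‖ load = 2.866 kΩ.
V_wiper = 28.8 × 2.866/(1.154 + 2.866) = 20.5 V.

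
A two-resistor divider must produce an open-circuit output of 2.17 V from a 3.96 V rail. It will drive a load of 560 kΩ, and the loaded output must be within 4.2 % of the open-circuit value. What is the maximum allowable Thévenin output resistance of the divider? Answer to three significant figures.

Loading drop = R_th/(R_th + R_L) ≤ 0.0420, so R_th ≤ R_L · ε/(1−ε) = 560 kΩ × 0.0420/0.9580 = 24.6 kΩ.

R_th ≤ 24.6 kΩ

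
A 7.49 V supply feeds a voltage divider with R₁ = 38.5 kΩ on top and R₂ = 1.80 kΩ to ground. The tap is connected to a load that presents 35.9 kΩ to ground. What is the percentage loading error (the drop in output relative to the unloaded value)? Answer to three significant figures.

The divider's output (Thévenin) resistance is R₁‖R₂ = 1.720 kΩ.
Fractional drop under load = R_th/(R_th + R_L) = 1.720 / (1.720 + 35.9) = 0.04571.
So the output falls by 4.57 %.

4.57 %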